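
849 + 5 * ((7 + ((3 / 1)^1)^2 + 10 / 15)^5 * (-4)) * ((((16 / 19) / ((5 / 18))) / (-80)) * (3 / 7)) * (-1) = -498983747 / 1197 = -416861.94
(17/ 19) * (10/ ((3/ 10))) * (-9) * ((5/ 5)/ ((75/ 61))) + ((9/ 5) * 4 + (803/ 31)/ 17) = -10493227/ 50065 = -209.59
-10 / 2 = -5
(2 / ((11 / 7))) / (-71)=-14 / 781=-0.02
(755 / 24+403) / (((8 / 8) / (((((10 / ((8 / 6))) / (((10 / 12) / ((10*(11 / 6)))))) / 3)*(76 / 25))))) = 2179243 / 30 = 72641.43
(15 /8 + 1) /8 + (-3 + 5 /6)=-1.81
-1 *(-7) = 7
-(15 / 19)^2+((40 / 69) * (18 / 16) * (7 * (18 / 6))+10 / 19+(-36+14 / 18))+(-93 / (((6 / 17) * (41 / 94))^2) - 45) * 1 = -501328832035 / 125616087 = -3990.96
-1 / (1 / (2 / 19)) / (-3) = 2 / 57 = 0.04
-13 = -13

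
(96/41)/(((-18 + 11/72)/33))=-228096/52685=-4.33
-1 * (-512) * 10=5120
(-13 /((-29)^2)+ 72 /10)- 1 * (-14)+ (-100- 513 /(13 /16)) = -710.20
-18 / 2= -9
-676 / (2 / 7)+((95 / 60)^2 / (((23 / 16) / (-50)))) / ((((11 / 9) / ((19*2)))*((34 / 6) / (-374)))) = 4060982 / 23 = 176564.43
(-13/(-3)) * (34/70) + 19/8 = 4.48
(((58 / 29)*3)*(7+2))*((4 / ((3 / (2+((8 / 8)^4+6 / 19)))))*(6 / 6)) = 4536 / 19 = 238.74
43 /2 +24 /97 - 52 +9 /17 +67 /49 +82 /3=-495707 /484806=-1.02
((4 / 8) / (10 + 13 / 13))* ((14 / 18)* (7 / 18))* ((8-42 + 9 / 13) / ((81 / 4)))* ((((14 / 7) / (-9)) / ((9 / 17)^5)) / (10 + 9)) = 60250211938 / 9473593217517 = 0.01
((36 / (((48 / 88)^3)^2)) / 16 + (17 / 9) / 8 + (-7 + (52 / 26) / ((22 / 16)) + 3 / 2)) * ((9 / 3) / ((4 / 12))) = 734.62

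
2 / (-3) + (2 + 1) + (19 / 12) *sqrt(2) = 4.57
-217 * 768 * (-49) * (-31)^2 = 7847664384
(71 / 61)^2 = 5041 / 3721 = 1.35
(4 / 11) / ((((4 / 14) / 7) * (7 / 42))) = 588 / 11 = 53.45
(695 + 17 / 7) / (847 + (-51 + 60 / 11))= 26851 / 30856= 0.87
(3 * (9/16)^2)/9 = 27/256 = 0.11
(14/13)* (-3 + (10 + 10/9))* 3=1022/39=26.21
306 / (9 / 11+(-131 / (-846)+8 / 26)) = 37019268 / 154939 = 238.93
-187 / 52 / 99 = -17 / 468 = -0.04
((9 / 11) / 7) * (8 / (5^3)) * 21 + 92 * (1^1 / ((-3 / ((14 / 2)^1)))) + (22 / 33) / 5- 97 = -1284427 / 4125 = -311.38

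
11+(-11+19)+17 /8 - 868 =-6775 /8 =-846.88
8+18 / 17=154 / 17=9.06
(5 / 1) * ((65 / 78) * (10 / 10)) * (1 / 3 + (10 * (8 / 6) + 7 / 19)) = 10000 / 171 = 58.48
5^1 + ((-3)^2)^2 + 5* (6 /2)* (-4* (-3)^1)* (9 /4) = 491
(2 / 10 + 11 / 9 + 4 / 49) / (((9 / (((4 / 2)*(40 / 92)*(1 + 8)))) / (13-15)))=-26528 / 10143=-2.62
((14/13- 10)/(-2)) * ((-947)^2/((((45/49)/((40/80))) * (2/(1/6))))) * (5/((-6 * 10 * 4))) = -1274365589/336960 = -3781.95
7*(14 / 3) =98 / 3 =32.67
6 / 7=0.86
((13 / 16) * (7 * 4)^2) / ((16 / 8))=637 / 2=318.50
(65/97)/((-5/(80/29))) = -1040/2813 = -0.37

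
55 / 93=0.59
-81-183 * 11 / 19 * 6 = -716.68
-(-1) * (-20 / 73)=-20 / 73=-0.27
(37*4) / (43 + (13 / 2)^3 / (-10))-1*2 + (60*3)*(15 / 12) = 289029 / 1243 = 232.53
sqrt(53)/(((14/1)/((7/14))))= sqrt(53)/28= 0.26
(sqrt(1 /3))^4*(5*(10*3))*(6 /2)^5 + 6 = 4056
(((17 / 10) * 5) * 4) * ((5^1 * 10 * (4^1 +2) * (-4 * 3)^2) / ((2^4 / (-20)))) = -1836000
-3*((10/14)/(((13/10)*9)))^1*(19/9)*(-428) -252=-212564/2457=-86.51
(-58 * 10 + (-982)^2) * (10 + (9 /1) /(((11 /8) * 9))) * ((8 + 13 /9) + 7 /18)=1118264288 /11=101660389.82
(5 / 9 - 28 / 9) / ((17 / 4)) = -92 / 153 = -0.60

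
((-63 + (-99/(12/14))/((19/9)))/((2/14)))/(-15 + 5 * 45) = -1491/380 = -3.92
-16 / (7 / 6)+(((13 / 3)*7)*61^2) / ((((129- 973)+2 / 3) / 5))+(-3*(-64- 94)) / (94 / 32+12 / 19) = -302009639 / 549010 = -550.10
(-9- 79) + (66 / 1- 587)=-609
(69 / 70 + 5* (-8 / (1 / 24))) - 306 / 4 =-36243 / 35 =-1035.51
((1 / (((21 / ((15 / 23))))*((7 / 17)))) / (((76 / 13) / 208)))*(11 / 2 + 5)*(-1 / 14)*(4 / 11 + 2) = -1120470 / 235543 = -4.76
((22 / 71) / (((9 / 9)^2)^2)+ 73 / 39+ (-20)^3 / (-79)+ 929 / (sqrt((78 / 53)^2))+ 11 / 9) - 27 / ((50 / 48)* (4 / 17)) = 20532623651 / 32812650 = 625.75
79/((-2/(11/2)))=-869/4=-217.25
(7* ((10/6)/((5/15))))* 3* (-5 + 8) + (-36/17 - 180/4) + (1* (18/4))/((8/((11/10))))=730323/2720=268.50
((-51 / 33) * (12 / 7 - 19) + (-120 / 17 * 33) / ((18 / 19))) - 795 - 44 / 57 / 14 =-6879476 / 6783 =-1014.22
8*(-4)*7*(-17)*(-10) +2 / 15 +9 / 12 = -2284747 / 60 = -38079.12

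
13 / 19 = 0.68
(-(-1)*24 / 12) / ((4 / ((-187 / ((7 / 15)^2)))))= -429.34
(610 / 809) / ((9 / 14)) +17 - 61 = -311824 / 7281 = -42.83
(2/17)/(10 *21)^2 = 1/374850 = 0.00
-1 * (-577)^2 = -332929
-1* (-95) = 95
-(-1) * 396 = 396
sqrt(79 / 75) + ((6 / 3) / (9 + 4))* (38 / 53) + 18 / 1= sqrt(237) / 15 + 12478 / 689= 19.14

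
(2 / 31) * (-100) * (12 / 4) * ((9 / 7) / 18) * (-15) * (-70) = -45000 / 31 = -1451.61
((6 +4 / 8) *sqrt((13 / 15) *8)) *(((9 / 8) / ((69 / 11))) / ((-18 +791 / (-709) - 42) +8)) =-101387 *sqrt(390) / 34646280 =-0.06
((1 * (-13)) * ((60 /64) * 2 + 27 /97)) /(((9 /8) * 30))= -7241 /8730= -0.83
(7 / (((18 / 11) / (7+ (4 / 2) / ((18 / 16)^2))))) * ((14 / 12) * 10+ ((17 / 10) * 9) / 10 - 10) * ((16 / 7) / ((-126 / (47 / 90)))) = -9845231 / 8857350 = -1.11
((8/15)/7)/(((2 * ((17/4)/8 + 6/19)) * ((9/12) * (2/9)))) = 4864/18025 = 0.27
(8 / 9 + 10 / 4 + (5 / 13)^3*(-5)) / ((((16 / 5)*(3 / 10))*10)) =613835 / 1898208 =0.32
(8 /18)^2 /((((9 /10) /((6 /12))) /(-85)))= -6800 /729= -9.33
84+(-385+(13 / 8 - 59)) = -358.38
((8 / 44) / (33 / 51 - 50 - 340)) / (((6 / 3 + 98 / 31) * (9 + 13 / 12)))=-1581 / 176197780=-0.00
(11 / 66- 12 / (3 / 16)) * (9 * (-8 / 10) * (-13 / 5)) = -29874 / 25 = -1194.96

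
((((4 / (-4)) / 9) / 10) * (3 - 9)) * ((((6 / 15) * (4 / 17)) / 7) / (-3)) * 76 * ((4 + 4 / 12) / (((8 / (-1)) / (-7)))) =-0.09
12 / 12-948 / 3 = -315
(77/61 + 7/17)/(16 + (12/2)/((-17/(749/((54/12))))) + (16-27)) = -5208/167201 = -0.03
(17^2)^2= 83521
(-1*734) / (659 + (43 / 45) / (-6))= -198180 / 177887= -1.11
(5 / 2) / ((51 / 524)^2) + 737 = 2603377 / 2601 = 1000.91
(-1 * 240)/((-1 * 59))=240/59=4.07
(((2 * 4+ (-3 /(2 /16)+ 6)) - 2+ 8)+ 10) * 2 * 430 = 5160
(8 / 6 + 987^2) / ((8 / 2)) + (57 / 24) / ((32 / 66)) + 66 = 93547577 / 384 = 243613.48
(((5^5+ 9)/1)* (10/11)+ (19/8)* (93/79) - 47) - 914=1890.89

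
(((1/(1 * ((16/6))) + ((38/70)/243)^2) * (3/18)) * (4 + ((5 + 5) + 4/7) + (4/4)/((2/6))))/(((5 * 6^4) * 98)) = 0.00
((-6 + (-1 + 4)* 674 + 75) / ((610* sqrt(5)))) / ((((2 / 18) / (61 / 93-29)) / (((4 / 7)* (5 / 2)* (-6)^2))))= -595282608* sqrt(5) / 66185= -20111.69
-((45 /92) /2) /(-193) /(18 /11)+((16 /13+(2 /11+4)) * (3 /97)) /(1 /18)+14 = 16761716665 /985173904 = 17.01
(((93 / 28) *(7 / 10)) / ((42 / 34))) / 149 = 527 / 41720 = 0.01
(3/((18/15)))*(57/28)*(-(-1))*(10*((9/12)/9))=475/112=4.24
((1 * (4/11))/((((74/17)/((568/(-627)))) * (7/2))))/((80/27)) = -21726/2977205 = -0.01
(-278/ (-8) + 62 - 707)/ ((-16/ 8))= 2441/ 8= 305.12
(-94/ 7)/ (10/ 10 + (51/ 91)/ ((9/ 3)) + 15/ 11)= -13442/ 2553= -5.27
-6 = -6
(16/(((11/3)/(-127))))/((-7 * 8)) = 762/77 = 9.90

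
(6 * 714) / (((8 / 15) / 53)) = 851445 / 2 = 425722.50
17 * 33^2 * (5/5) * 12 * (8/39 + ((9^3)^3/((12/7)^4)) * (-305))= -3039538490488425.71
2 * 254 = 508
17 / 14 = 1.21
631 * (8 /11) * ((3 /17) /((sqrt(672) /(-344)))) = -1074.66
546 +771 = 1317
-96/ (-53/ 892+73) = -85632/ 65063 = -1.32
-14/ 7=-2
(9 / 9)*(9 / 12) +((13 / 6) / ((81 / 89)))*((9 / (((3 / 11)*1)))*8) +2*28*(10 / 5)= 240163 / 324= 741.24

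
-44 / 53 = -0.83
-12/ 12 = -1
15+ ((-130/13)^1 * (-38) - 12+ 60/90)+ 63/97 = 111836/291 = 384.32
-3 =-3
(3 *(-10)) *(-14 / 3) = 140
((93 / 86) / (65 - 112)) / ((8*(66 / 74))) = -1147 / 355696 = -0.00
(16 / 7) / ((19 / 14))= 32 / 19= 1.68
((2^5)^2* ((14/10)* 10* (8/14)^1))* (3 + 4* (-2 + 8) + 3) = 245760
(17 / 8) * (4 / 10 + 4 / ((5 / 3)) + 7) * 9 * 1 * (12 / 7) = 3213 / 10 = 321.30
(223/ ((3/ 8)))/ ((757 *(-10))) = -892/ 11355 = -0.08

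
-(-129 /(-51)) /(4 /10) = -215 /34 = -6.32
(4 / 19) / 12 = 1 / 57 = 0.02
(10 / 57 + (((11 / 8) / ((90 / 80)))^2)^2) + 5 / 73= 22526872 / 9100107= 2.48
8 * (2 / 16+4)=33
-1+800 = 799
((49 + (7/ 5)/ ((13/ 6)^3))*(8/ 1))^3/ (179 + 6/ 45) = 241565184230231705088/ 712357245381275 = 339106.80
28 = 28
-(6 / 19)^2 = -0.10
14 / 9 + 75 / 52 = 1403 / 468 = 3.00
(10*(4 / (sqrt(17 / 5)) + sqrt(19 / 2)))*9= 360*sqrt(85) / 17 + 45*sqrt(38)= 472.64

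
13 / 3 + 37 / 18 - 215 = -3755 / 18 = -208.61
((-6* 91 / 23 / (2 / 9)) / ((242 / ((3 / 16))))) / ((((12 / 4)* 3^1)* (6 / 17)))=-4641 / 178112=-0.03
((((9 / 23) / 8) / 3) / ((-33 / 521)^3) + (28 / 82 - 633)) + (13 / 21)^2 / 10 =-5142376193939 / 7380182040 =-696.78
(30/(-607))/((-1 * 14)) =0.00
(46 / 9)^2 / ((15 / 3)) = 2116 / 405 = 5.22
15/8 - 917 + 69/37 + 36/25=-6747469/7400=-911.82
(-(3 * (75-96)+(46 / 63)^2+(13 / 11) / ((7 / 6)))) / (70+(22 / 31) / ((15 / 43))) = 0.85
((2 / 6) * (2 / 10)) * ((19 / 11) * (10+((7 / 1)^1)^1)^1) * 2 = 646 / 165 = 3.92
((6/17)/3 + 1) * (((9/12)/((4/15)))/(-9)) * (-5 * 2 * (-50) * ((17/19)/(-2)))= 625/8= 78.12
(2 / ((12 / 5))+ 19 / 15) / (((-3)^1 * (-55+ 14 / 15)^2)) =-315 / 1315442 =-0.00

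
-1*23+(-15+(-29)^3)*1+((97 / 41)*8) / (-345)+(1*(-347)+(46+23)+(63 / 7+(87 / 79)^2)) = -2180034605231 / 88278945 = -24694.84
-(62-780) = 718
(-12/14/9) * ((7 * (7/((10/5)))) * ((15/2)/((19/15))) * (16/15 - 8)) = 1820/19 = 95.79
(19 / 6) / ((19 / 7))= 7 / 6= 1.17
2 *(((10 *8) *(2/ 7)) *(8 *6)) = 15360/ 7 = 2194.29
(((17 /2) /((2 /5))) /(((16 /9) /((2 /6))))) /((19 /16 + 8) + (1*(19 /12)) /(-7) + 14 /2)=5355 /21452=0.25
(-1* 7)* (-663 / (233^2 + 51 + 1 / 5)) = 7735 / 90567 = 0.09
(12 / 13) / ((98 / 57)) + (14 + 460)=302280 / 637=474.54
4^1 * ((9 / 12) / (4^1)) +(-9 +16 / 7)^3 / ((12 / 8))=-827497 / 4116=-201.04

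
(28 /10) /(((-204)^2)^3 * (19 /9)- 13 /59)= 826 /44886331448709055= 0.00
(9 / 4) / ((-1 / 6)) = -27 / 2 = -13.50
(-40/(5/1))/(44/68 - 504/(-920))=-1955/292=-6.70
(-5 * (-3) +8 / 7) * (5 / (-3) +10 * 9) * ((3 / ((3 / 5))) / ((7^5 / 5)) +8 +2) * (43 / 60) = 10220.85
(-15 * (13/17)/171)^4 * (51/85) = 3570125/293882586507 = 0.00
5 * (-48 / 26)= -120 / 13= -9.23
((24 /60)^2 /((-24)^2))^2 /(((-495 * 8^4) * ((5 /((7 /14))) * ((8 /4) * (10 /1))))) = -1 /5255331840000000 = -0.00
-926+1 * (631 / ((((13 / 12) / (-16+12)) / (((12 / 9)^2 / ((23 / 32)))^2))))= -2818544578 / 185679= -15179.66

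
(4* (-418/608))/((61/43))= -473/244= -1.94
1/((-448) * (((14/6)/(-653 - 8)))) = 1983/3136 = 0.63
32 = 32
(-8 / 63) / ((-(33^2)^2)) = 0.00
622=622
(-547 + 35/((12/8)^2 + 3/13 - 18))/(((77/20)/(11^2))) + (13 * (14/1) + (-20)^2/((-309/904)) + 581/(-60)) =-70831021363/3878980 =-18260.22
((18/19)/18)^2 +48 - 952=-326343/361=-904.00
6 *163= 978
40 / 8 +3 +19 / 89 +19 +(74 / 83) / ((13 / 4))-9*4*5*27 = -464070978 / 96031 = -4832.51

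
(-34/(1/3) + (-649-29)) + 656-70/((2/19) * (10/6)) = -523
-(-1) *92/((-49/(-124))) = 11408/49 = 232.82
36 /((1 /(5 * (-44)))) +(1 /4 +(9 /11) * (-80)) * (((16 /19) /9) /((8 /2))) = -784231 /99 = -7921.53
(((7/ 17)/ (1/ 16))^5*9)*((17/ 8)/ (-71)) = -19826343936/ 5929991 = -3343.40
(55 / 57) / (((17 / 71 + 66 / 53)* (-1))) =-206965 / 318459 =-0.65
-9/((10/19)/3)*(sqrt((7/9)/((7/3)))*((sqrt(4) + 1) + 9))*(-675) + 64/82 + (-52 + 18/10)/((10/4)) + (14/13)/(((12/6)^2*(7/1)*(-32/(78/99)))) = -20890817/1082400 + 138510*sqrt(3) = 239887.06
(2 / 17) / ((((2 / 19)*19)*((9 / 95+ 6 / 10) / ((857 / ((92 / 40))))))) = 407075 / 12903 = 31.55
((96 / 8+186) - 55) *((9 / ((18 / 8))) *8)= 4576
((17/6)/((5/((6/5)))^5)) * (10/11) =44064/21484375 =0.00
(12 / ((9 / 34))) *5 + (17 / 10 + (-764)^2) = 17517731 / 30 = 583924.37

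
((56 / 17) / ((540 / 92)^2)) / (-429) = -29624 / 132914925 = -0.00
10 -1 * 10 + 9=9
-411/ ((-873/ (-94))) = -12878/ 291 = -44.25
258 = 258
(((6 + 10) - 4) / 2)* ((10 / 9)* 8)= 160 / 3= 53.33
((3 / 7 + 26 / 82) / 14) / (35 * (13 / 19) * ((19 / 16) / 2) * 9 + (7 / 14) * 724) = 3424 / 31499111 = 0.00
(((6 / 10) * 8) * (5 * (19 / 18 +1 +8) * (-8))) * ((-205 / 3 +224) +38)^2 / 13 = -1955153312 / 351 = -5570237.36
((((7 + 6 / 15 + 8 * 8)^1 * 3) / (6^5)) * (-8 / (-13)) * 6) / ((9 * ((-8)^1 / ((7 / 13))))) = -833 / 1095120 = -0.00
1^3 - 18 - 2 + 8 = -11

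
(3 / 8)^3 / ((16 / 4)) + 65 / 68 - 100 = -3447861 / 34816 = -99.03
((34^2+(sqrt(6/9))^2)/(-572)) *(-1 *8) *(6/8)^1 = 1735/143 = 12.13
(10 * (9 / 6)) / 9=5 / 3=1.67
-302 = -302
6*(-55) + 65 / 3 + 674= 1097 / 3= 365.67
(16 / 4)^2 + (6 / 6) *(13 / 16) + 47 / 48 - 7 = 259 / 24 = 10.79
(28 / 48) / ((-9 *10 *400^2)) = -7 / 172800000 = -0.00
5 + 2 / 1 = 7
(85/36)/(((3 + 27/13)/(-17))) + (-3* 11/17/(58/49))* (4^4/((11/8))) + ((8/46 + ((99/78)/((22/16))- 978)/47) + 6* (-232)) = -28409650067153/16461234504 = -1725.85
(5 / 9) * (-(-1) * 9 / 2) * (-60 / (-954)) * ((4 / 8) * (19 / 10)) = 95 / 636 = 0.15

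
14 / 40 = 7 / 20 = 0.35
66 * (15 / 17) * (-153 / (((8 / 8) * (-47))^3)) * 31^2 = 8562510 / 103823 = 82.47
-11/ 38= -0.29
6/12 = 1/2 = 0.50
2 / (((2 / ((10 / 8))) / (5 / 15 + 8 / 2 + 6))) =155 / 12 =12.92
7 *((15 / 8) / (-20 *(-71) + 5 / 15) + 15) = 3579555 / 34088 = 105.01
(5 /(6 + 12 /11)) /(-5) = -11 /78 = -0.14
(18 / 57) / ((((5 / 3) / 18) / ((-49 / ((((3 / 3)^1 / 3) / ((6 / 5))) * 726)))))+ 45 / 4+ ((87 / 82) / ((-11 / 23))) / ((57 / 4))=96762983 / 9425900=10.27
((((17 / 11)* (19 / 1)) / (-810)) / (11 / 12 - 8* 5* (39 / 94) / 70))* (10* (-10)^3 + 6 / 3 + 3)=424855466 / 796851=533.17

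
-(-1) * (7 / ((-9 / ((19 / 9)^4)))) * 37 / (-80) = 33753139 / 4723920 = 7.15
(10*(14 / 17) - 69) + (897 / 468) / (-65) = -806131 / 13260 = -60.79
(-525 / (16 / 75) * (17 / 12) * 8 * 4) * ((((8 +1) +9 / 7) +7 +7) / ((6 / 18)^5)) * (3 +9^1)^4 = -13652128800000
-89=-89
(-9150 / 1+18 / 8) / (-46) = 36591 / 184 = 198.86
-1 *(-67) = 67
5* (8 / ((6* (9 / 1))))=20 / 27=0.74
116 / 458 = 58 / 229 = 0.25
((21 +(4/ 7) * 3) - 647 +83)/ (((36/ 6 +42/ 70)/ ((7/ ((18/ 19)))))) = -605.98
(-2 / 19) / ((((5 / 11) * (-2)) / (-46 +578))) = 308 / 5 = 61.60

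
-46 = -46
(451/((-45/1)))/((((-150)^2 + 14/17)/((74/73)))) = -25789/57116295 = -0.00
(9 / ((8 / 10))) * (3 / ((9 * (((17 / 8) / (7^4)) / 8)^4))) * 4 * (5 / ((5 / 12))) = 100360089806255821946880 / 83521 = 1201615040603630487.50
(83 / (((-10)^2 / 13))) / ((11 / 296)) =79846 / 275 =290.35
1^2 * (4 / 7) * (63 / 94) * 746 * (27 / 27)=13428 / 47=285.70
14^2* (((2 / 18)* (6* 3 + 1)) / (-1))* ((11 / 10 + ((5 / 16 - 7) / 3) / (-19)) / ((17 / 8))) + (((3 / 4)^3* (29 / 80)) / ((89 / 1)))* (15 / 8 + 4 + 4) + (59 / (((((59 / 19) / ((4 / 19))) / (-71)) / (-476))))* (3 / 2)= 338899759299499 / 1673256960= 202538.98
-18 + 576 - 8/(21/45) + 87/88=333777/616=541.85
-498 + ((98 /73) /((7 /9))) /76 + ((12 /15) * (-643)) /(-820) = -1414140043 /2843350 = -497.35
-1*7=-7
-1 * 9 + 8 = -1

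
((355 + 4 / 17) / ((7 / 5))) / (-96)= -10065 / 3808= -2.64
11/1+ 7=18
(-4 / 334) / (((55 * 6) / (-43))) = 43 / 27555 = 0.00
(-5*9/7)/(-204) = 15/476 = 0.03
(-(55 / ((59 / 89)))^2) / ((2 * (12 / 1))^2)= -23961025 / 2005056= -11.95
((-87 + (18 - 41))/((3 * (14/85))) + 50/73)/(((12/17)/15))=-28919125/6132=-4716.10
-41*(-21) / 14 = 123 / 2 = 61.50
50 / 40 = 1.25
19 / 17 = 1.12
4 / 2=2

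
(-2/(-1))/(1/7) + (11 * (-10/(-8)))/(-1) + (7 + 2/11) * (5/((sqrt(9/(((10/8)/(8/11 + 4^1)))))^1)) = 1/4 + 395 * sqrt(715)/1716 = 6.41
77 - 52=25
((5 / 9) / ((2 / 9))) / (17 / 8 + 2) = 20 / 33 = 0.61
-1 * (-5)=5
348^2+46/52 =3148727/26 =121104.88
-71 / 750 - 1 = -821 / 750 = -1.09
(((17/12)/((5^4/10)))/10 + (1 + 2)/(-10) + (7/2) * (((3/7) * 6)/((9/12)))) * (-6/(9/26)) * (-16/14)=9127768/39375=231.82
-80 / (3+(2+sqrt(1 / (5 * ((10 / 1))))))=-20000 / 1249+400 * sqrt(2) / 1249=-15.56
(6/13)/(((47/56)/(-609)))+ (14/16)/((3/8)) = -609595/1833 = -332.57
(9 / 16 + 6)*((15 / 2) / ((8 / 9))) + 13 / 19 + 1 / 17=4639965 / 82688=56.11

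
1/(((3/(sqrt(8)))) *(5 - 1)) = sqrt(2)/6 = 0.24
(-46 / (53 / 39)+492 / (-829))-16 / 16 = -1557239 / 43937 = -35.44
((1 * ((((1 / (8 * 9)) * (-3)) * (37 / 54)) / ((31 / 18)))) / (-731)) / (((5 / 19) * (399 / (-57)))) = -703 / 57105720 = -0.00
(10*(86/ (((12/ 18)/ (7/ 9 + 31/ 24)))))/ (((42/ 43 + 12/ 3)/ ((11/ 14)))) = 15152555/ 35952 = 421.47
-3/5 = -0.60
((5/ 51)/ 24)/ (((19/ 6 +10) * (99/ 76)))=95/ 398871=0.00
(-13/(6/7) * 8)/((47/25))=-9100/141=-64.54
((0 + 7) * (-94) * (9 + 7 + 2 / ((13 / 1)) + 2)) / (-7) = 22184 / 13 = 1706.46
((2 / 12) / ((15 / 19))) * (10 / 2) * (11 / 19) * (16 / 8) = 11 / 9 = 1.22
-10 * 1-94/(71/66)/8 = -2971/142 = -20.92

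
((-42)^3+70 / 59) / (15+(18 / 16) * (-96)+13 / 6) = 26226732 / 32155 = 815.63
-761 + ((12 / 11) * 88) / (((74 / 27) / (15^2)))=263443 / 37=7120.08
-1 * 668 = -668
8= 8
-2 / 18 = -1 / 9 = -0.11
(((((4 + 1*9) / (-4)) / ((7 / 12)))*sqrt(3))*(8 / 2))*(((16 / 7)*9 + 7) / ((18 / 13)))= -65234*sqrt(3) / 147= -768.63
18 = 18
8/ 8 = 1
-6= -6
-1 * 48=-48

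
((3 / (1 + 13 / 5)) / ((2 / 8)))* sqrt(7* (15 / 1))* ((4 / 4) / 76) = 5* sqrt(105) / 114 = 0.45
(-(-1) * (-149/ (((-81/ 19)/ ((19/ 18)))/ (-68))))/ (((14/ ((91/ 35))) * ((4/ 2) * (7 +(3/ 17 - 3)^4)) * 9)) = -992844946249/ 2706507044010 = -0.37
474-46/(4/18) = 267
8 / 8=1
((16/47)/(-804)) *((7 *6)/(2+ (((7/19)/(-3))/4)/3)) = -38304/4285789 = -0.01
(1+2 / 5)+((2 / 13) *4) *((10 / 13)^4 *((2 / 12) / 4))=7847153 / 5569395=1.41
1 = 1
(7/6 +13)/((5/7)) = 119/6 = 19.83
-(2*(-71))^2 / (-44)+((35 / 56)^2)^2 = 20654811 / 45056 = 458.43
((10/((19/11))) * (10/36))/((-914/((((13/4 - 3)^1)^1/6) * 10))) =-1375/1875528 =-0.00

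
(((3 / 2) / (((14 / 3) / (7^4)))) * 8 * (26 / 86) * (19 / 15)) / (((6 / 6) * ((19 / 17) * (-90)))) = -23.50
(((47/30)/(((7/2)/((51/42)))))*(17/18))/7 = 13583/185220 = 0.07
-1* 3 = -3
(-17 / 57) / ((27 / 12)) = -68 / 513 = -0.13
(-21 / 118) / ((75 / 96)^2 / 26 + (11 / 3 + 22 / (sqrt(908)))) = -56110911187968 / 1117920839029177 + 736836452352 * sqrt(227) / 1117920839029177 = -0.04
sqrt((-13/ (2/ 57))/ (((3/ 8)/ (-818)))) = 2 * sqrt(202046) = 898.99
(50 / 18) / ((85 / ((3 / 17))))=5 / 867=0.01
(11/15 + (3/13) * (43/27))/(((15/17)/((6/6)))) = 10948/8775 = 1.25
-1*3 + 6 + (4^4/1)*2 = 515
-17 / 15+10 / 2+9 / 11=773 / 165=4.68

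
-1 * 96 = -96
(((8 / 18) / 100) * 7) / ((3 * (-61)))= -7 / 41175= -0.00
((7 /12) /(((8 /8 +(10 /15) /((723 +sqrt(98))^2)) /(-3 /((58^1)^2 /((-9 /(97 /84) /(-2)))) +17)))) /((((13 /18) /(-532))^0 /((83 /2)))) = 166408017459* sqrt(2) /16370637507322084 +26943254356508902703 /65482550029288336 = 411.46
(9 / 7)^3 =729 / 343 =2.13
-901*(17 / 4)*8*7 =-214438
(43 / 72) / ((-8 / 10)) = -215 / 288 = -0.75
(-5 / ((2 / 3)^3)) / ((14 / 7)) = -135 / 16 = -8.44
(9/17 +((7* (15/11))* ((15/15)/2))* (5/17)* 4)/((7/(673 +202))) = 143625/187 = 768.05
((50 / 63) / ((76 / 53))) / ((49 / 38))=1325 / 3087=0.43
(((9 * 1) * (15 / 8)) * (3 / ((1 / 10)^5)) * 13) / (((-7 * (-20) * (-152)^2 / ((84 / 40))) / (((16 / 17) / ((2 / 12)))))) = 5923125 / 24548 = 241.29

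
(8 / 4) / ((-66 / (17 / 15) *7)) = -17 / 3465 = -0.00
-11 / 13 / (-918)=11 / 11934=0.00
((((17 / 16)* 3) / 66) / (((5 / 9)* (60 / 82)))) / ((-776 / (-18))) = 18819 / 6828800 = 0.00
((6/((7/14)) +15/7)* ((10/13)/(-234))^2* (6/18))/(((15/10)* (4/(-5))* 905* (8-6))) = -275/11724518988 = -0.00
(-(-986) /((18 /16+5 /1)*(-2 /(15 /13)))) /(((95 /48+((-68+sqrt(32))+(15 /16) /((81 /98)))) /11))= 28575866880*sqrt(2) /29218252973+463547525760 /29218252973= 17.25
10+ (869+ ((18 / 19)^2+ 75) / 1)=344718 / 361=954.90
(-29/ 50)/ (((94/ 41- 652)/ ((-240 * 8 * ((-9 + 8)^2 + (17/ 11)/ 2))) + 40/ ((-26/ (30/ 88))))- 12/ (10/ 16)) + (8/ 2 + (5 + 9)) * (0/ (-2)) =24483888/ 824583125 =0.03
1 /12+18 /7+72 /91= 3763 /1092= 3.45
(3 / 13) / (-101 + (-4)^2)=-3 / 1105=-0.00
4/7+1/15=67/105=0.64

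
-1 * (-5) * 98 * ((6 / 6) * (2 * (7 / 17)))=6860 / 17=403.53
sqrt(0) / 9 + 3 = 3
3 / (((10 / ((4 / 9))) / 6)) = 0.80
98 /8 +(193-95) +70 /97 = 43057 /388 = 110.97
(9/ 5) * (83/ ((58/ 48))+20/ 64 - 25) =79.20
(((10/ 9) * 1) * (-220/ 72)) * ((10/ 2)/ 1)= -1375/ 81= -16.98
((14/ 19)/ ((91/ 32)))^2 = 4096/ 61009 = 0.07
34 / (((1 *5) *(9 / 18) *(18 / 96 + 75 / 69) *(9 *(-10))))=-12512 / 105525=-0.12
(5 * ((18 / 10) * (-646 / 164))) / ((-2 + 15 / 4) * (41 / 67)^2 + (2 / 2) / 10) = -7676190 / 163549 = -46.94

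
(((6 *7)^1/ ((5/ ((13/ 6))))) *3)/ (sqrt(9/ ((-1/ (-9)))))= 91/ 15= 6.07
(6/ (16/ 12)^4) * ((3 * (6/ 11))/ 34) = 2187/ 23936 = 0.09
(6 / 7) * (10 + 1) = 9.43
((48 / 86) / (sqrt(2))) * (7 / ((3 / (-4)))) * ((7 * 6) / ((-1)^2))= -4704 * sqrt(2) / 43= -154.71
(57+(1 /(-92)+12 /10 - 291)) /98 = -15299 /6440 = -2.38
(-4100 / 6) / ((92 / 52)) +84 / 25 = -660454 / 1725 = -382.87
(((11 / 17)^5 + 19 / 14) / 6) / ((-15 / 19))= -185135981 / 596339940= -0.31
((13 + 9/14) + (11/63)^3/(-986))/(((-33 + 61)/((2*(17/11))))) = 840898798/558354951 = 1.51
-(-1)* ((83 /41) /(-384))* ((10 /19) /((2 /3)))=-415 /99712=-0.00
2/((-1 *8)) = -0.25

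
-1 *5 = -5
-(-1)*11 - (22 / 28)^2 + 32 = 8307 / 196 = 42.38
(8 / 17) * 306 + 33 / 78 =3755 / 26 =144.42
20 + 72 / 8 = 29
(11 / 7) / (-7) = -11 / 49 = -0.22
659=659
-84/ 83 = -1.01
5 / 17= 0.29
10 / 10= 1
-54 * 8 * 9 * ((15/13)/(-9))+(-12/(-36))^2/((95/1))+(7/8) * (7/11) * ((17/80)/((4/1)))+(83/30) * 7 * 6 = 38479540591/62599680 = 614.69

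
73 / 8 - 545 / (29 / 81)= -351043 / 232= -1513.12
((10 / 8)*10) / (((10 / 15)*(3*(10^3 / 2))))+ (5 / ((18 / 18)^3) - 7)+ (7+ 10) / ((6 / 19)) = 12443 / 240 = 51.85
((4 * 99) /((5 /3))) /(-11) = -108 /5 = -21.60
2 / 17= 0.12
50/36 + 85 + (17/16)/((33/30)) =87.35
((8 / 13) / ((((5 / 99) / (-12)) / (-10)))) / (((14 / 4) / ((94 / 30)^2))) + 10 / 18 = 83988719 / 20475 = 4102.01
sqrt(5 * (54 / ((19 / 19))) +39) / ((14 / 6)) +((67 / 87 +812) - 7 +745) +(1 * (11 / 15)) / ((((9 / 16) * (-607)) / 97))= 3 * sqrt(309) / 7 +3684762767 / 2376405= 1558.10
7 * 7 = 49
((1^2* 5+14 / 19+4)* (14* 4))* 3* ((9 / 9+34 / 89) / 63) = 60680 / 1691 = 35.88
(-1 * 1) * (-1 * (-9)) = -9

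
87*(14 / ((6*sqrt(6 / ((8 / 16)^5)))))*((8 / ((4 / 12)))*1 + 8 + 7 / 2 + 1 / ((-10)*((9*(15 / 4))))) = 9727963*sqrt(3) / 32400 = 520.04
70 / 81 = 0.86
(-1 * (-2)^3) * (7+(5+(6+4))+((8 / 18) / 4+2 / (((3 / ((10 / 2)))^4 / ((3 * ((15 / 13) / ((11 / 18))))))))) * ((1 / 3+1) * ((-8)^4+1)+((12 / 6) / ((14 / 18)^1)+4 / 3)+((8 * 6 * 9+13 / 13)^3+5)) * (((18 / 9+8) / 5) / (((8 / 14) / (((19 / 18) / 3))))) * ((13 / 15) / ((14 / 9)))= 48807380470.58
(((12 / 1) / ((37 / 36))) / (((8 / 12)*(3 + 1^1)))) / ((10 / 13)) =1053 / 185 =5.69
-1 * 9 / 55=-9 / 55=-0.16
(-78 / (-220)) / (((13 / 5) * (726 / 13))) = 0.00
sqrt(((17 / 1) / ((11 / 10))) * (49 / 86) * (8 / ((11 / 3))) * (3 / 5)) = 3.40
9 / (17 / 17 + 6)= 9 / 7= 1.29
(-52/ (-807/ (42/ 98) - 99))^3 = 17576/ 973242271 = 0.00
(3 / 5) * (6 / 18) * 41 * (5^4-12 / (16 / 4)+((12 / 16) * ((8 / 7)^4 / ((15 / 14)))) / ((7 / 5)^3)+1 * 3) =603370965 / 117649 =5128.57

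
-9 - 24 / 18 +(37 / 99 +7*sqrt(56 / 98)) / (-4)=-4129 / 396 - sqrt(7) / 2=-11.75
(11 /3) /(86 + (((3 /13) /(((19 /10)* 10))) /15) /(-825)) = 3735875 /87623249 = 0.04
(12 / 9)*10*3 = 40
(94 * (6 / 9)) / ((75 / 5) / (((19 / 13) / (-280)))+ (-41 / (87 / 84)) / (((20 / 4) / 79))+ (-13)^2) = -517940 / 27523659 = -0.02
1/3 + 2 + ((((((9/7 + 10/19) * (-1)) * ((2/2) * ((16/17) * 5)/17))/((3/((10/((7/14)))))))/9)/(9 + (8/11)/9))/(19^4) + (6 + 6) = 64546213567463/4503224301023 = 14.33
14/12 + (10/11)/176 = 3403/2904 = 1.17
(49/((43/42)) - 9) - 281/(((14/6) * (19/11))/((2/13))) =2091681/74347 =28.13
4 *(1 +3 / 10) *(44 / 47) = 1144 / 235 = 4.87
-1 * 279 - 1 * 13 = -292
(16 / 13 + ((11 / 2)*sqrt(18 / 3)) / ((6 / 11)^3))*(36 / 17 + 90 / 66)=10416 / 2431 + 288827*sqrt(6) / 2448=293.29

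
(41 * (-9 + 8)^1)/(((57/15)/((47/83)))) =-6.11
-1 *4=-4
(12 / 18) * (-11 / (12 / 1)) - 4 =-83 / 18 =-4.61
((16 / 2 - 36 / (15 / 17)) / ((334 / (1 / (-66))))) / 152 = 41 / 4188360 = 0.00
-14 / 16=-7 / 8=-0.88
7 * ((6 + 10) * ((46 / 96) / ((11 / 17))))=2737 / 33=82.94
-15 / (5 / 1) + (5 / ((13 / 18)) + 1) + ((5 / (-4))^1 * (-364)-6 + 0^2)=5901 / 13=453.92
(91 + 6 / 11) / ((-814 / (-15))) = 15105 / 8954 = 1.69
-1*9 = -9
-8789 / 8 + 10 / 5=-8773 / 8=-1096.62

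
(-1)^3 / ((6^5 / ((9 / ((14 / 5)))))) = -5 / 12096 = -0.00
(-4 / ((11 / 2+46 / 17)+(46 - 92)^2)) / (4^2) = -17 / 144446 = -0.00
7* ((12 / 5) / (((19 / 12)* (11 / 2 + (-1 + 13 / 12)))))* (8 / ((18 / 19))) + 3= 6381 / 335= 19.05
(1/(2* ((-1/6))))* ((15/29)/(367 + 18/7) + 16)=-3601419/75023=-48.00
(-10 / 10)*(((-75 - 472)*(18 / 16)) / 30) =1641 / 80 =20.51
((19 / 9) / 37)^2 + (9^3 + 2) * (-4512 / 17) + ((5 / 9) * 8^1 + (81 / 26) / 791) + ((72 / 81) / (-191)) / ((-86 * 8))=-1816927956467893037 / 9365050544031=-194011.55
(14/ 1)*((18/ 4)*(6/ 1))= 378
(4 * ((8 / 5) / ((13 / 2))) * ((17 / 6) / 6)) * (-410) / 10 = -11152 / 585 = -19.06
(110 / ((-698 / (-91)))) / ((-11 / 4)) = -5.21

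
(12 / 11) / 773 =12 / 8503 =0.00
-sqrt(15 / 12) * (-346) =386.84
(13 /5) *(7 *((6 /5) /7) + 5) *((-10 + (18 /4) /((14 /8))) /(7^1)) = -20956 /1225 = -17.11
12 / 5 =2.40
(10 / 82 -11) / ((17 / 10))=-6.40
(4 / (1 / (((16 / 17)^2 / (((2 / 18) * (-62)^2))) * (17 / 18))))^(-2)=266897569 / 16384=16290.13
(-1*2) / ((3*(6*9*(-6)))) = 1 / 486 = 0.00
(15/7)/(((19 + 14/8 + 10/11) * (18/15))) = 550/6671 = 0.08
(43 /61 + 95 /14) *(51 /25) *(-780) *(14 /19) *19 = -50894532 /305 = -166867.32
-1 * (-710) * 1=710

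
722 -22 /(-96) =722.23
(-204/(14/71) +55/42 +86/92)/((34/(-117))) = 9722973/2737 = 3552.42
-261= -261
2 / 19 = 0.11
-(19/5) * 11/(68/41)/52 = -8569/17680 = -0.48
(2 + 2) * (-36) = -144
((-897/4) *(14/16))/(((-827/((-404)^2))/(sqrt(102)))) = 64052079 *sqrt(102)/1654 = 391109.00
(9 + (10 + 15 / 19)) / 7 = 376 / 133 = 2.83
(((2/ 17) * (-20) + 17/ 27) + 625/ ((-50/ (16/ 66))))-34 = -38.75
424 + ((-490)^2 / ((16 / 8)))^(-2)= 6110689060001 / 14412002500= 424.00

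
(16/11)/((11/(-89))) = -1424/121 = -11.77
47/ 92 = 0.51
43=43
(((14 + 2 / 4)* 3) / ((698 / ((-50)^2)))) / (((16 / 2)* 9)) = 18125 / 8376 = 2.16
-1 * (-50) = 50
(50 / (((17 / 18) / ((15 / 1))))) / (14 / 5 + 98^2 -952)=33750 / 367829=0.09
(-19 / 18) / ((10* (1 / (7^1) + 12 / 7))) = -0.06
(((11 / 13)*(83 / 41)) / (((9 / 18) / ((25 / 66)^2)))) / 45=10375 / 949806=0.01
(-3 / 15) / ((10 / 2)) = -1 / 25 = -0.04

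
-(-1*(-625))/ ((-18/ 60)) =6250/ 3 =2083.33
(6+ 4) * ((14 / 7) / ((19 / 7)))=140 / 19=7.37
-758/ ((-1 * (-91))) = -8.33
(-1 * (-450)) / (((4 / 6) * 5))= 135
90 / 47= 1.91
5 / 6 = 0.83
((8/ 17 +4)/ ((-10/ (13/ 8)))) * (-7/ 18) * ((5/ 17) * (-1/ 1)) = -1729/ 20808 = -0.08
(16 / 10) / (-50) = -4 / 125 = -0.03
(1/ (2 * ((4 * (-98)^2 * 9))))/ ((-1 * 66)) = -1/ 45638208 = -0.00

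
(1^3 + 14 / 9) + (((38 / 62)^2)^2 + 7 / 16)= 416803775 / 132987024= 3.13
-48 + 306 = 258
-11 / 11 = -1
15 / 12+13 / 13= 9 / 4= 2.25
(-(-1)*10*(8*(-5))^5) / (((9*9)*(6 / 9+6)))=-51200000 / 27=-1896296.30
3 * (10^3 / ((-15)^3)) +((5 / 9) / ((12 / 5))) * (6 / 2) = -7 / 36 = -0.19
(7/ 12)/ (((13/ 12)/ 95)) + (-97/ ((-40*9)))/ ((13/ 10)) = 1849/ 36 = 51.36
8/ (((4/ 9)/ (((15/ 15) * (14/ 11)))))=252/ 11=22.91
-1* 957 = -957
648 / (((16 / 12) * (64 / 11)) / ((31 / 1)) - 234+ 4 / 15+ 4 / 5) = -1657260 / 595087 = -2.78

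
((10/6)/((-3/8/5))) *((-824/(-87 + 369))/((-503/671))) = -55290400/638307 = -86.62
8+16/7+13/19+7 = 2390/133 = 17.97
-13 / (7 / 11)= -143 / 7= -20.43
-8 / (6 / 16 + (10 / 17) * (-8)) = 1088 / 589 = 1.85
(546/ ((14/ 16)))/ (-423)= -208/ 141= -1.48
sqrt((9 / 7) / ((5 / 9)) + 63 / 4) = 3 * sqrt(9835) / 70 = 4.25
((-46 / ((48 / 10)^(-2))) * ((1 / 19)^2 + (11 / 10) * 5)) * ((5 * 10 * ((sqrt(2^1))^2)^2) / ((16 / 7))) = -184220064 / 361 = -510304.89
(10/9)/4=5/18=0.28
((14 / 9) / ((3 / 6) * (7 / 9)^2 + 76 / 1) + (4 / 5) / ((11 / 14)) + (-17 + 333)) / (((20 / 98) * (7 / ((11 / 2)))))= 377195448 / 309025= 1220.60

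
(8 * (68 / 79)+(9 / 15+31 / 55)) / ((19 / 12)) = 419712 / 82555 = 5.08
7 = 7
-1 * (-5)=5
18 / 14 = 9 / 7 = 1.29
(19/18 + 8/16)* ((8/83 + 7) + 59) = 76804/747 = 102.82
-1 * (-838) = 838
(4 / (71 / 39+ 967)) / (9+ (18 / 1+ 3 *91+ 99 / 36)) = 78 / 5719553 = 0.00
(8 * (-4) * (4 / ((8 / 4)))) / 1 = -64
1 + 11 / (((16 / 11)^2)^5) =1384823298387 / 1099511627776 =1.26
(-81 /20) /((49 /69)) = -5589 /980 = -5.70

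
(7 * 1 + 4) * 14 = 154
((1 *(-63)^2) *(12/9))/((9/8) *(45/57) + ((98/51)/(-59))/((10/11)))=12101957280/1949147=6208.85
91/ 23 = 3.96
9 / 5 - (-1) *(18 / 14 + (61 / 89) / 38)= 367391 / 118370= 3.10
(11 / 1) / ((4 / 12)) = 33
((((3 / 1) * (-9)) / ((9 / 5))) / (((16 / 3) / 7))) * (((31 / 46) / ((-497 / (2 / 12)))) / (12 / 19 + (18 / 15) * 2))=14725 / 10033152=0.00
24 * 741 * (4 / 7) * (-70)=-711360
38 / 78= 19 / 39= 0.49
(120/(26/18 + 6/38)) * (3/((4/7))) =53865/137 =393.18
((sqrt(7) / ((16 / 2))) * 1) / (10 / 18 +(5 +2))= 9 * sqrt(7) / 544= 0.04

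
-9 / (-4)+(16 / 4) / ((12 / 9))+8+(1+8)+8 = 121 / 4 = 30.25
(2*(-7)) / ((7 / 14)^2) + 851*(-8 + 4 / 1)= -3460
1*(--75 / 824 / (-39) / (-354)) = 25 / 3792048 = 0.00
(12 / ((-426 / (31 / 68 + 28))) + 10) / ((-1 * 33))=-22205 / 79662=-0.28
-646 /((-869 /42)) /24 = 1.30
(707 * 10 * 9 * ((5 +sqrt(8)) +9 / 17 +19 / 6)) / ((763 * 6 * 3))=1010 * sqrt(2) / 109 +447935 / 11118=53.39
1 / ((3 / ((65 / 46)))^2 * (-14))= -4225 / 266616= -0.02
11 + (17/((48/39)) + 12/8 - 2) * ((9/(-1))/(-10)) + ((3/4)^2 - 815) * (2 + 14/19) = -6706257/3040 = -2206.01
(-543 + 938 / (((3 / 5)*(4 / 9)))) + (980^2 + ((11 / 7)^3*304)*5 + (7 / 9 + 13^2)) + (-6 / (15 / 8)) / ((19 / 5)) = 113721333305 / 117306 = 969441.74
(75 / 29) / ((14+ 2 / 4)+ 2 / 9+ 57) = 1350 / 37439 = 0.04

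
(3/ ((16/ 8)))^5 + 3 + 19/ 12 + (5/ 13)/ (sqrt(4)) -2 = 12941/ 1248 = 10.37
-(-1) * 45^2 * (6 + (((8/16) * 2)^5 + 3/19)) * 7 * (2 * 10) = 38556000/19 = 2029263.16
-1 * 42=-42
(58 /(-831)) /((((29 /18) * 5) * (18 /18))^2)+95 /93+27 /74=1914584813 /1382077650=1.39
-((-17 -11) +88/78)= 26.87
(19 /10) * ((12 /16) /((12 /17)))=323 /160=2.02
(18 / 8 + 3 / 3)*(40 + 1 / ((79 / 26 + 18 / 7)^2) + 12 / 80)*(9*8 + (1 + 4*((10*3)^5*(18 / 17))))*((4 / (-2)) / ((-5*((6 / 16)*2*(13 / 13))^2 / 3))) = 38108602944031628398 / 1329112275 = 28672222550.97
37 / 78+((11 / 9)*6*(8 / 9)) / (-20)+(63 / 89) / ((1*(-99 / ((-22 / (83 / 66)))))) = 7091867 / 25928370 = 0.27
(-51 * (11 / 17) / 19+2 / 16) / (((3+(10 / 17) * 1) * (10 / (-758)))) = 315707 / 9272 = 34.05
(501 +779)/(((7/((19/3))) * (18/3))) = 12160/63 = 193.02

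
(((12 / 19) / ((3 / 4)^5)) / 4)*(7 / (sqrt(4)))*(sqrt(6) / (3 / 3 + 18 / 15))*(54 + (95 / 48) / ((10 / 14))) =147.20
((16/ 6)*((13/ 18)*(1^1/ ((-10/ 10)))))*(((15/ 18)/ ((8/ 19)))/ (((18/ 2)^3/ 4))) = -1235/ 59049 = -0.02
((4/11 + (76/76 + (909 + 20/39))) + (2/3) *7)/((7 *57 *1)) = 20672/9009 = 2.29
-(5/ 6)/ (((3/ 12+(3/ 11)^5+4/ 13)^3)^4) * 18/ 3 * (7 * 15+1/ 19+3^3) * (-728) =514081299.65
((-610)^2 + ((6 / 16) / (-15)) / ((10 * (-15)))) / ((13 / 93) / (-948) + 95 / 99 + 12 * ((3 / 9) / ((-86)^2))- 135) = -111206277128410211 / 40059367280500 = -2776.04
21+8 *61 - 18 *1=491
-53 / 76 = -0.70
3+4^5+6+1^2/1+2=1036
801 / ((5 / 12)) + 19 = 9707 / 5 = 1941.40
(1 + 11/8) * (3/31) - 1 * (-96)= 23865/248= 96.23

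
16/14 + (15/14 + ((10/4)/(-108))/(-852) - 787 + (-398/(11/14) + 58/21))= -18259623983/14170464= -1288.57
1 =1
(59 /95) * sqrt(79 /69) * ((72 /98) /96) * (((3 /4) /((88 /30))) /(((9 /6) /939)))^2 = 2340969255 * sqrt(5451) /1326578176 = 130.29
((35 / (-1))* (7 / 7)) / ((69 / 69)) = -35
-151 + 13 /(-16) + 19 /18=-21709 /144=-150.76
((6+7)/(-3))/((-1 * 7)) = 13/21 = 0.62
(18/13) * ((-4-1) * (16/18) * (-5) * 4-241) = -2738/13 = -210.62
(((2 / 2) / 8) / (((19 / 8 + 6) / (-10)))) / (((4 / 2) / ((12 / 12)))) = -5 / 67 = -0.07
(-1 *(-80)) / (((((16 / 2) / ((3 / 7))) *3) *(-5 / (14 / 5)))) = -4 / 5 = -0.80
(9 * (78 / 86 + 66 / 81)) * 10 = 154.96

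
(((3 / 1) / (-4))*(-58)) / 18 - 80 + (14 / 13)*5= -11263 / 156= -72.20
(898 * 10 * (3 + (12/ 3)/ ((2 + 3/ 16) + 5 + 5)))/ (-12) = -291401/ 117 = -2490.61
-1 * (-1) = 1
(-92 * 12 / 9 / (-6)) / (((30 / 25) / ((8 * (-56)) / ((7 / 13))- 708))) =-708400 / 27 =-26237.04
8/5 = 1.60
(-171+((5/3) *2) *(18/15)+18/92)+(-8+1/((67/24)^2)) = -36069553/206494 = -174.68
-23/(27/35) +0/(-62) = -805/27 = -29.81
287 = 287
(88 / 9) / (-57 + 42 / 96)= -1408 / 8145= -0.17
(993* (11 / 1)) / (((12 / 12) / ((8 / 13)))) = 87384 / 13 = 6721.85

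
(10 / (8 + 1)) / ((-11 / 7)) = -70 / 99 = -0.71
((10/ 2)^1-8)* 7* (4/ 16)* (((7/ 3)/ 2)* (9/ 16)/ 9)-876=-112177/ 128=-876.38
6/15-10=-48/5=-9.60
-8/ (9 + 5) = -4/ 7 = -0.57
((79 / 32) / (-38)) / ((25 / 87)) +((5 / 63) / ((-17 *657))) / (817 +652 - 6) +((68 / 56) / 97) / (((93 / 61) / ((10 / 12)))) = -1085871352121909 / 4952820371083200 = -0.22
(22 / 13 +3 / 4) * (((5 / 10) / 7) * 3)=381 / 728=0.52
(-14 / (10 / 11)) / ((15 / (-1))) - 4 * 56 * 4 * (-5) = 336077 / 75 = 4481.03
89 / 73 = 1.22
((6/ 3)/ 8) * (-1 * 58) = -29/ 2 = -14.50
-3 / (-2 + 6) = -3 / 4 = -0.75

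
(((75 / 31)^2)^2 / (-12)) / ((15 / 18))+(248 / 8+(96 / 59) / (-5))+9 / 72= 59660783427 / 2179509560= 27.37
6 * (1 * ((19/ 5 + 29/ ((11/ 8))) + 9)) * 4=44736/ 55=813.38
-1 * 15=-15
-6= -6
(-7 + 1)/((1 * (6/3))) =-3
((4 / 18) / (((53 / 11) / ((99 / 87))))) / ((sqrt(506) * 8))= 11 * sqrt(506) / 848424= 0.00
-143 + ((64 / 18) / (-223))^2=-576009983 / 4028049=-143.00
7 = 7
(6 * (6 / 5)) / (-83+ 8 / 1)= -12 / 125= -0.10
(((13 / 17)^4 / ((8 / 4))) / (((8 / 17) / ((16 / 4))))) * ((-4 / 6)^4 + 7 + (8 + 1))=9368008 / 397953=23.54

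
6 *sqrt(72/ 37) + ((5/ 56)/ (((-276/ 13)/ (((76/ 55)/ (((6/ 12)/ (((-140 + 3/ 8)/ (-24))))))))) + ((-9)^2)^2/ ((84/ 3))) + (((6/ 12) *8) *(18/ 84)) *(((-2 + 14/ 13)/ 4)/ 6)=36 *sqrt(74)/ 37 + 12424242881/ 53044992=242.59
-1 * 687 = -687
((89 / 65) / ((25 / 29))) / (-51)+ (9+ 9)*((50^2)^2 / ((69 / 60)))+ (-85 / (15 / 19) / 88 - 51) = 5469747078286977 / 55913000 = 97826034.70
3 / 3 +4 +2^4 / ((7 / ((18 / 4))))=107 / 7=15.29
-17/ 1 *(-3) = 51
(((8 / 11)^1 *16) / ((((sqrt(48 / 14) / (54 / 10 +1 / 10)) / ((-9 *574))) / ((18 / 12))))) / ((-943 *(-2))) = -142.01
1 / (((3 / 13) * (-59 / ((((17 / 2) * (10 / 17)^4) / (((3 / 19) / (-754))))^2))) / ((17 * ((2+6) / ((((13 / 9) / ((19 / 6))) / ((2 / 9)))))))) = -779890248800000000 / 6785496603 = -114934881.62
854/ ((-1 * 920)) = -427/ 460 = -0.93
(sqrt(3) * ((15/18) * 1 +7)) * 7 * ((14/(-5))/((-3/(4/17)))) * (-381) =-1169924 * sqrt(3)/255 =-7946.54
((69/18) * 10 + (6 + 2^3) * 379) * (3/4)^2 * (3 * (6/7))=432891/56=7730.20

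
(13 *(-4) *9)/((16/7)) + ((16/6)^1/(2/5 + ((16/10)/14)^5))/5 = -25642437359/126058644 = -203.42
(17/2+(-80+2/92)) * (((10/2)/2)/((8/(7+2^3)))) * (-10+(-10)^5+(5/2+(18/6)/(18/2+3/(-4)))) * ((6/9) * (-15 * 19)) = -280125424125/44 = -6366486911.93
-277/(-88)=277/88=3.15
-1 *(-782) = 782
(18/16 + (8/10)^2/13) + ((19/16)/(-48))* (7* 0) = 3053/2600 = 1.17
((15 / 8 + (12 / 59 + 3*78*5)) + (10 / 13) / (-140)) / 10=10068575 / 85904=117.21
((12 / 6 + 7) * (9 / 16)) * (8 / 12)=27 / 8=3.38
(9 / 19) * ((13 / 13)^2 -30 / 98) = 0.33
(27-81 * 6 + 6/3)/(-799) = 457/799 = 0.57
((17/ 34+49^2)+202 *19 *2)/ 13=20155/ 26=775.19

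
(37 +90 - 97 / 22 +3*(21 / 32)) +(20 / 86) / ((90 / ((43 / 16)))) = 394627 / 3168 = 124.57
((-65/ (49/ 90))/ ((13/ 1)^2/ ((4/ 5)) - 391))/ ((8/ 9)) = 26325/ 35231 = 0.75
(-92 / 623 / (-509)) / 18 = 46 / 2853963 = 0.00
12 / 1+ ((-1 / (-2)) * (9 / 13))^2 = 8193 / 676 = 12.12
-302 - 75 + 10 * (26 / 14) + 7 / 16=-40095 / 112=-357.99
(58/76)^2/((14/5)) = 4205/20216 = 0.21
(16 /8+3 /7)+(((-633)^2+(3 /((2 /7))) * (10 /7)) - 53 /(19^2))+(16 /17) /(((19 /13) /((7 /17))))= 292637193334 /730303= 400706.55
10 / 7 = 1.43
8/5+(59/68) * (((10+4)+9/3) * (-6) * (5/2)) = -4393/20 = -219.65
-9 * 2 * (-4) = 72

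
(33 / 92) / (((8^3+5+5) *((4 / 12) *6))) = 11 / 32016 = 0.00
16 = 16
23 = 23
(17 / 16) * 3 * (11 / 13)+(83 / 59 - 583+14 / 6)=-21226735 / 36816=-576.56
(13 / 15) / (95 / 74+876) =962 / 973785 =0.00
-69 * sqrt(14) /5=-51.63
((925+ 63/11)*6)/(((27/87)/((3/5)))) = 593804/55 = 10796.44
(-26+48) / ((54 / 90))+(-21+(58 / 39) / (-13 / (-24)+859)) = 12605711 / 804531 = 15.67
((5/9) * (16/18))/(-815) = -8/13203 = -0.00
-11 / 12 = -0.92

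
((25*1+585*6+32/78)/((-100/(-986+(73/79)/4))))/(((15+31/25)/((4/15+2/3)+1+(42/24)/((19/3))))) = 108191919415217/22816160640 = 4741.90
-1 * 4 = -4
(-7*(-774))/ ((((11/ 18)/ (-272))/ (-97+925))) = -21963965184/ 11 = -1996724107.64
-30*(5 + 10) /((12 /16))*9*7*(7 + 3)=-378000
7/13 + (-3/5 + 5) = 321/65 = 4.94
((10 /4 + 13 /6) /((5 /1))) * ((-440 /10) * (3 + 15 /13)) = -11088 /65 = -170.58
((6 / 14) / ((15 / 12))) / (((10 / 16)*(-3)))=-32 / 175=-0.18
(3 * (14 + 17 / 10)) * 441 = 207711 / 10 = 20771.10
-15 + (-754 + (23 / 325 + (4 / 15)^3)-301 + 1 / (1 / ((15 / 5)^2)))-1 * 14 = -47161688 / 43875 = -1074.91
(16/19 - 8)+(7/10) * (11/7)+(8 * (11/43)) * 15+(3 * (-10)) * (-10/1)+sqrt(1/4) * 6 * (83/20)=5508047/16340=337.09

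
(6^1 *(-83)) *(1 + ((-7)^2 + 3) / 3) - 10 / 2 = -9135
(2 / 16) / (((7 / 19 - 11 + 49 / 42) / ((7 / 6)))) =-133 / 8632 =-0.02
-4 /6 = -2 /3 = -0.67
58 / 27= 2.15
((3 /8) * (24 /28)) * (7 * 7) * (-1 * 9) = -567 /4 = -141.75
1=1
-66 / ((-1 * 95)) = 66 / 95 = 0.69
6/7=0.86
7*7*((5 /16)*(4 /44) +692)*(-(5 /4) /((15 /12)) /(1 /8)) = -5968053 /22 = -271275.14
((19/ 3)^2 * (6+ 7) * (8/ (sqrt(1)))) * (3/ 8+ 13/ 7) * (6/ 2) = 586625/ 21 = 27934.52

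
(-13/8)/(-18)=13/144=0.09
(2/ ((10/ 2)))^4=16/ 625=0.03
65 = 65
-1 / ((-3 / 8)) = 2.67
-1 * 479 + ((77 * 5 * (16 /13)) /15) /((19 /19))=-17449 /39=-447.41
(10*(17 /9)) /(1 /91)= 15470 /9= 1718.89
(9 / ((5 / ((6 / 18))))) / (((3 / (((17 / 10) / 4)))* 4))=17 / 800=0.02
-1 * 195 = -195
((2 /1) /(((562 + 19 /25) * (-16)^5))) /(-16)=25 /118019325952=0.00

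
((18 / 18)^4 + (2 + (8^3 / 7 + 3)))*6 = 3324 / 7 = 474.86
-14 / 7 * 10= -20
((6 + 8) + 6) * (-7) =-140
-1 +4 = 3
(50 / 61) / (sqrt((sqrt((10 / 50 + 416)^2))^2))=250 / 126941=0.00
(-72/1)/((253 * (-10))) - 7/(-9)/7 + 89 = 1014854/11385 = 89.14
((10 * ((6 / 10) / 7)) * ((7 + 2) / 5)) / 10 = 27 / 175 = 0.15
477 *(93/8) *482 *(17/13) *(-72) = -3271446306/13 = -251649715.85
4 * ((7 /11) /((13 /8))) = 1.57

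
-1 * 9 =-9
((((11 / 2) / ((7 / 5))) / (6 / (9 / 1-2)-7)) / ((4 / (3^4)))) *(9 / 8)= -40095 / 2752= -14.57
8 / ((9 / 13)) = 104 / 9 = 11.56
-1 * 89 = -89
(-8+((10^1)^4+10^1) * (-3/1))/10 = -15019/5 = -3003.80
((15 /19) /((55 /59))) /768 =59 /53504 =0.00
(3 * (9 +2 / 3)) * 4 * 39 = 4524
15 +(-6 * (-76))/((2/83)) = 18939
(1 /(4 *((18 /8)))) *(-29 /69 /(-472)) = 29 /293112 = 0.00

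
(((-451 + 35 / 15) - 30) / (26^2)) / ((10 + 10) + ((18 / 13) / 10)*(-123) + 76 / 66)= -0.17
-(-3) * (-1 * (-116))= 348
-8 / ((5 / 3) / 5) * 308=-7392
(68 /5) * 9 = 612 /5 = 122.40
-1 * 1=-1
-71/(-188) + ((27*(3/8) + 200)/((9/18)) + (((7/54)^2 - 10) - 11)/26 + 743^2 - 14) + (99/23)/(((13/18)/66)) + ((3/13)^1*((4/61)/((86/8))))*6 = 118847687711172847/214973462808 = 552848.18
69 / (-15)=-23 / 5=-4.60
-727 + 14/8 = -2901/4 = -725.25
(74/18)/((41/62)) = 2294/369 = 6.22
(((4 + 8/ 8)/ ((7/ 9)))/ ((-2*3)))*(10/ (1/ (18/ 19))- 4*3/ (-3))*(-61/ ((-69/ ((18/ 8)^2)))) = -64.61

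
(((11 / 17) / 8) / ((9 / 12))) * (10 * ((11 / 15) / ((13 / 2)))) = 242 / 1989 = 0.12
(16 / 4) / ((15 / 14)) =56 / 15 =3.73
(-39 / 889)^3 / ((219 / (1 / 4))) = -19773 / 205157847748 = -0.00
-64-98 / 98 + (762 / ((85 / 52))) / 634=-1731613 / 26945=-64.26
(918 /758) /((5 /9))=4131 /1895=2.18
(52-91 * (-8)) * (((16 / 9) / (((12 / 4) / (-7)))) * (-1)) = 29120 / 9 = 3235.56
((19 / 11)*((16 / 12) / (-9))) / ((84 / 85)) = -1615 / 6237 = -0.26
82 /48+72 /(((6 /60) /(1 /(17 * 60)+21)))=6169945 /408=15122.41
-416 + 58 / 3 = -1190 / 3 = -396.67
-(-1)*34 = 34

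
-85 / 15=-17 / 3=-5.67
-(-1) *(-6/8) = -3/4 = -0.75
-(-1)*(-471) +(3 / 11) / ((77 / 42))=-56973 / 121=-470.85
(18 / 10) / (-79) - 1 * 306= -120879 / 395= -306.02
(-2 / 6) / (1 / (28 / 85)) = -0.11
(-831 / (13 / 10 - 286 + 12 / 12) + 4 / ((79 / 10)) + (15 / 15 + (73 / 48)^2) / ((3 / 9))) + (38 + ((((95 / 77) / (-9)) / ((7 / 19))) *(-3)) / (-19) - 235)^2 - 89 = 5814217427100366617 / 150019057343232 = 38756.53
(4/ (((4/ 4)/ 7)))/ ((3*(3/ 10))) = 280/ 9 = 31.11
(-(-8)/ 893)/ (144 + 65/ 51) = 408/ 6616237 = 0.00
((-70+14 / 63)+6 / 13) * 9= -623.85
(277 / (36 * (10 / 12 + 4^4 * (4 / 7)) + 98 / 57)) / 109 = 110523 / 230415536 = 0.00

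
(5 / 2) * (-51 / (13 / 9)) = -2295 / 26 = -88.27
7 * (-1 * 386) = -2702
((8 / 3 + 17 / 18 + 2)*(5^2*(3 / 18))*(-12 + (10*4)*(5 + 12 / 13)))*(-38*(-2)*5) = 701394500 / 351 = 1998274.93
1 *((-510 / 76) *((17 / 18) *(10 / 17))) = -425 / 114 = -3.73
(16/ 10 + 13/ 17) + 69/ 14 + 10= 20579/ 1190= 17.29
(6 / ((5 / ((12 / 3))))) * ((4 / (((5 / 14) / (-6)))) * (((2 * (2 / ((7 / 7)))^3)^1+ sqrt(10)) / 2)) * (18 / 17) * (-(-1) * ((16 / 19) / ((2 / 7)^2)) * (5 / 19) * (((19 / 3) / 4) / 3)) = -4688.36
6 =6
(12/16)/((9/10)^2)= 25/27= 0.93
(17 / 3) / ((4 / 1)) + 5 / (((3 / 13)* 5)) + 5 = 43 / 4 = 10.75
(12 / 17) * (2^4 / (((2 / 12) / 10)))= 11520 / 17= 677.65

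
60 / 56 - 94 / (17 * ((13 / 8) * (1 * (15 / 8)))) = -34499 / 46410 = -0.74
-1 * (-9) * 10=90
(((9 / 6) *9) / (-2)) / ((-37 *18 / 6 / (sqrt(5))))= 9 *sqrt(5) / 148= 0.14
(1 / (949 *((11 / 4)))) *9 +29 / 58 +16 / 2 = 177535 / 20878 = 8.50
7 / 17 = 0.41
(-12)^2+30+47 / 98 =17099 / 98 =174.48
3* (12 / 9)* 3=12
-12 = -12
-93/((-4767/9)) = 279/1589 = 0.18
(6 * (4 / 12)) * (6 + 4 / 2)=16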